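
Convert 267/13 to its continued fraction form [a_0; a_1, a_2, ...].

[20; 1, 1, 6]

Run the Euclidean algorithm on 267 and 13; the successive quotients are the partial quotients a_0, a_1, ... (each step inverts the fractional part left over by the previous one):
  267 = 20*13 + 7, so a_0 = 20.
  13 = 1*7 + 6, so a_1 = 1.
  7 = 1*6 + 1, so a_2 = 1.
  6 = 6*1 + 0, so a_3 = 6.
The remainder reaches 0 after 4 divisions, so the expansion has 4 partial quotients, read off in order.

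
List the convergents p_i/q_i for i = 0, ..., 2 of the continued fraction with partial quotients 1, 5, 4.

Using the convergent recurrence p_i = a_i*p_{i-1} + p_{i-2}, q_i = a_i*q_{i-1} + q_{i-2} with p_{-2}=0, p_{-1}=1, q_{-2}=1, q_{-1}=0:
  i=0: a_0=1, p_0 = 1*1 + 0 = 1, q_0 = 1*0 + 1 = 1.
  i=1: a_1=5, p_1 = 5*1 + 1 = 6, q_1 = 5*1 + 0 = 5.
  i=2: a_2=4, p_2 = 4*6 + 1 = 25, q_2 = 4*5 + 1 = 21.

1/1, 6/5, 25/21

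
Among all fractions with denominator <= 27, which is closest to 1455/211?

131/19

Expand x = 1455/211 as a continued fraction with the Euclidean algorithm:
  1455 = 6*211 + 189, so a_0 = 6.
  211 = 1*189 + 22, so a_1 = 1.
  189 = 8*22 + 13, so a_2 = 8.
  22 = 1*13 + 9, so a_3 = 1.
  13 = 1*9 + 4, so a_4 = 1.
  9 = 2*4 + 1, so a_5 = 2.
  4 = 4*1 + 0, so a_6 = 4.
so x = [6; 1, 8, 1, 1, 2, 4].
Convergents (p_i = a_i*p_{i-1} + p_{i-2}, q_i = a_i*q_{i-1} + q_{i-2} with p_{-2}=0, p_{-1}=1, q_{-2}=1, q_{-1}=0), until the denominator exceeds 27:
  i=0: a_0=6, p_0 = 6*1 + 0 = 6, q_0 = 6*0 + 1 = 1.
  i=1: a_1=1, p_1 = 1*6 + 1 = 7, q_1 = 1*1 + 0 = 1.
  i=2: a_2=8, p_2 = 8*7 + 6 = 62, q_2 = 8*1 + 1 = 9.
  i=3: a_3=1, p_3 = 1*62 + 7 = 69, q_3 = 1*9 + 1 = 10.
  i=4: a_4=1, p_4 = 1*69 + 62 = 131, q_4 = 1*10 + 9 = 19.
  i=5: a_5=2, p_5 = 2*131 + 69 = 331, q_5 = 2*19 + 10 = 48.
q_5 = 48 > 27, so the last convergent with denominator <= 27 is p_4/q_4 = 131/19.
The closest fraction with denominator <= 27 is either p_4/q_4 or the intermediate fraction (k*p_4 + p_3)/(k*q_4 + q_3) with the largest k >= 1 whose denominator stays <= 27; these approach x as k grows, and every other convergent or intermediate fraction in range is farther away.
Largest k: floor((27 - q_3)/q_4) = floor((27 - 10)/19) = 0.
Since k = 0, no intermediate fraction beyond p_4/q_4 has denominator <= 27, so the convergent 131/19 is the closest (its error is |1455*19 - 131*211|/(211*19) = 4/4009).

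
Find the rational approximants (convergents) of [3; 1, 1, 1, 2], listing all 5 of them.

Using the convergent recurrence p_i = a_i*p_{i-1} + p_{i-2}, q_i = a_i*q_{i-1} + q_{i-2} with p_{-2}=0, p_{-1}=1, q_{-2}=1, q_{-1}=0:
  i=0: a_0=3, p_0 = 3*1 + 0 = 3, q_0 = 3*0 + 1 = 1.
  i=1: a_1=1, p_1 = 1*3 + 1 = 4, q_1 = 1*1 + 0 = 1.
  i=2: a_2=1, p_2 = 1*4 + 3 = 7, q_2 = 1*1 + 1 = 2.
  i=3: a_3=1, p_3 = 1*7 + 4 = 11, q_3 = 1*2 + 1 = 3.
  i=4: a_4=2, p_4 = 2*11 + 7 = 29, q_4 = 2*3 + 2 = 8.

3/1, 4/1, 7/2, 11/3, 29/8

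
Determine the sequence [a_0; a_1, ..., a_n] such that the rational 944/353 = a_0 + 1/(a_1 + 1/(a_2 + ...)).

Run the Euclidean algorithm on 944 and 353; the successive quotients are the partial quotients a_0, a_1, ... (each step inverts the fractional part left over by the previous one):
  944 = 2*353 + 238, so a_0 = 2.
  353 = 1*238 + 115, so a_1 = 1.
  238 = 2*115 + 8, so a_2 = 2.
  115 = 14*8 + 3, so a_3 = 14.
  8 = 2*3 + 2, so a_4 = 2.
  3 = 1*2 + 1, so a_5 = 1.
  2 = 2*1 + 0, so a_6 = 2.
The remainder reaches 0 after 7 divisions, so the expansion has 7 partial quotients, read off in order.

[2; 1, 2, 14, 2, 1, 2]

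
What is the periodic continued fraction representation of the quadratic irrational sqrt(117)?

[10; (1, 4, 2, 4, 1, 20)]

Write x_i = (sqrt(117) + m_i)/d_i with (m_0, d_0) = (0, 1). a_0 = floor(sqrt(117)) = 10, since 10^2 = 100 <= 117 < 121 = 11^2.
Iterate m_{i+1} = d_i*a_i - m_i, d_{i+1} = (117 - m_{i+1}^2)/d_i, a_{i+1} = floor((a_0 + m_{i+1})/d_{i+1}):
  m_1 = 1*10 - 0 = 10, d_1 = (117 - 10^2)/1 = 17/1 = 17, a_1 = floor((10 + 10)/17) = 1.
  m_2 = 17*1 - 10 = 7, d_2 = (117 - 7^2)/17 = 68/17 = 4, a_2 = floor((10 + 7)/4) = 4.
  m_3 = 4*4 - 7 = 9, d_3 = (117 - 9^2)/4 = 36/4 = 9, a_3 = floor((10 + 9)/9) = 2.
  m_4 = 9*2 - 9 = 9, d_4 = (117 - 9^2)/9 = 36/9 = 4, a_4 = floor((10 + 9)/4) = 4.
  m_5 = 4*4 - 9 = 7, d_5 = (117 - 7^2)/4 = 68/4 = 17, a_5 = floor((10 + 7)/17) = 1.
  m_6 = 17*1 - 7 = 10, d_6 = (117 - 10^2)/17 = 17/17 = 1, a_6 = floor((10 + 10)/1) = 20.
  m_7 = 1*20 - 10 = 10, d_7 = (117 - 10^2)/1 = 17/1 = 17: (m_7, d_7) = (m_1, d_1) = (10, 17), so from here the quotients repeat a_1, ..., a_6; the period length is 6.
Hence the expansion of sqrt(117) is a_0 = 10 followed by the repeating block 1, 4, 2, 4, 1, 20 (period 6).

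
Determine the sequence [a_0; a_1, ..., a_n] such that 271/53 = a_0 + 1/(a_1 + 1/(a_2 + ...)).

[5; 8, 1, 5]

Run the Euclidean algorithm on 271 and 53; the successive quotients are the partial quotients a_0, a_1, ... (each step inverts the fractional part left over by the previous one):
  271 = 5*53 + 6, so a_0 = 5.
  53 = 8*6 + 5, so a_1 = 8.
  6 = 1*5 + 1, so a_2 = 1.
  5 = 5*1 + 0, so a_3 = 5.
The remainder reaches 0 after 4 divisions, so the expansion has 4 partial quotients, read off in order.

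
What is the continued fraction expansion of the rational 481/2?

Run the Euclidean algorithm on 481 and 2; the successive quotients are the partial quotients a_0, a_1, ... (each step inverts the fractional part left over by the previous one):
  481 = 240*2 + 1, so a_0 = 240.
  2 = 2*1 + 0, so a_1 = 2.
The remainder reaches 0 after 2 divisions, so the expansion has 2 partial quotients, read off in order.

[240; 2]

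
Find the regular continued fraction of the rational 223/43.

[5; 5, 2, 1, 2]

Run the Euclidean algorithm on 223 and 43; the successive quotients are the partial quotients a_0, a_1, ... (each step inverts the fractional part left over by the previous one):
  223 = 5*43 + 8, so a_0 = 5.
  43 = 5*8 + 3, so a_1 = 5.
  8 = 2*3 + 2, so a_2 = 2.
  3 = 1*2 + 1, so a_3 = 1.
  2 = 2*1 + 0, so a_4 = 2.
The remainder reaches 0 after 5 divisions, so the expansion has 5 partial quotients, read off in order.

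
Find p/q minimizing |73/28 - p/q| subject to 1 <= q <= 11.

13/5

Expand x = 73/28 as a continued fraction with the Euclidean algorithm:
  73 = 2*28 + 17, so a_0 = 2.
  28 = 1*17 + 11, so a_1 = 1.
  17 = 1*11 + 6, so a_2 = 1.
  11 = 1*6 + 5, so a_3 = 1.
  6 = 1*5 + 1, so a_4 = 1.
  5 = 5*1 + 0, so a_5 = 5.
so x = [2; 1, 1, 1, 1, 5].
Convergents (p_i = a_i*p_{i-1} + p_{i-2}, q_i = a_i*q_{i-1} + q_{i-2} with p_{-2}=0, p_{-1}=1, q_{-2}=1, q_{-1}=0), until the denominator exceeds 11:
  i=0: a_0=2, p_0 = 2*1 + 0 = 2, q_0 = 2*0 + 1 = 1.
  i=1: a_1=1, p_1 = 1*2 + 1 = 3, q_1 = 1*1 + 0 = 1.
  i=2: a_2=1, p_2 = 1*3 + 2 = 5, q_2 = 1*1 + 1 = 2.
  i=3: a_3=1, p_3 = 1*5 + 3 = 8, q_3 = 1*2 + 1 = 3.
  i=4: a_4=1, p_4 = 1*8 + 5 = 13, q_4 = 1*3 + 2 = 5.
  i=5: a_5=5, p_5 = 5*13 + 8 = 73, q_5 = 5*5 + 3 = 28.
q_5 = 28 > 11, so the last convergent with denominator <= 11 is p_4/q_4 = 13/5.
The closest fraction with denominator <= 11 is either p_4/q_4 or the intermediate fraction (k*p_4 + p_3)/(k*q_4 + q_3) with the largest k >= 1 whose denominator stays <= 11; these approach x as k grows, and every other convergent or intermediate fraction in range is farther away.
Largest k: floor((11 - q_3)/q_4) = floor((11 - 3)/5) = 1.
That gives (1*13 + 8)/(1*5 + 3) = 21/8.
Compare the errors: |x - 13/5| = |73*5 - 13*28|/(28*5) = 1/140, and |x - 21/8| = |73*8 - 21*28|/(28*8) = 4/224.
Cross-multiplying, 1*224 = 224 < 560 = 4*140, so 1/140 is smaller: the convergent 13/5 is closer to x than 21/8.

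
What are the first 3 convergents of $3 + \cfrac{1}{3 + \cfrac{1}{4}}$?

Using the convergent recurrence p_i = a_i*p_{i-1} + p_{i-2}, q_i = a_i*q_{i-1} + q_{i-2} with p_{-2}=0, p_{-1}=1, q_{-2}=1, q_{-1}=0:
  i=0: a_0=3, p_0 = 3*1 + 0 = 3, q_0 = 3*0 + 1 = 1.
  i=1: a_1=3, p_1 = 3*3 + 1 = 10, q_1 = 3*1 + 0 = 3.
  i=2: a_2=4, p_2 = 4*10 + 3 = 43, q_2 = 4*3 + 1 = 13.

3/1, 10/3, 43/13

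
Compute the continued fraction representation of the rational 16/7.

[2; 3, 2]

Run the Euclidean algorithm on 16 and 7; the successive quotients are the partial quotients a_0, a_1, ... (each step inverts the fractional part left over by the previous one):
  16 = 2*7 + 2, so a_0 = 2.
  7 = 3*2 + 1, so a_1 = 3.
  2 = 2*1 + 0, so a_2 = 2.
The remainder reaches 0 after 3 divisions, so the expansion has 3 partial quotients, read off in order.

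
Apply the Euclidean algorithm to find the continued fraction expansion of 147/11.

[13; 2, 1, 3]

Run the Euclidean algorithm on 147 and 11; the successive quotients are the partial quotients a_0, a_1, ... (each step inverts the fractional part left over by the previous one):
  147 = 13*11 + 4, so a_0 = 13.
  11 = 2*4 + 3, so a_1 = 2.
  4 = 1*3 + 1, so a_2 = 1.
  3 = 3*1 + 0, so a_3 = 3.
The remainder reaches 0 after 4 divisions, so the expansion has 4 partial quotients, read off in order.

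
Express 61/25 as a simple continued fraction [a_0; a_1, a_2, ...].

Run the Euclidean algorithm on 61 and 25; the successive quotients are the partial quotients a_0, a_1, ... (each step inverts the fractional part left over by the previous one):
  61 = 2*25 + 11, so a_0 = 2.
  25 = 2*11 + 3, so a_1 = 2.
  11 = 3*3 + 2, so a_2 = 3.
  3 = 1*2 + 1, so a_3 = 1.
  2 = 2*1 + 0, so a_4 = 2.
The remainder reaches 0 after 5 divisions, so the expansion has 5 partial quotients, read off in order.

[2; 2, 3, 1, 2]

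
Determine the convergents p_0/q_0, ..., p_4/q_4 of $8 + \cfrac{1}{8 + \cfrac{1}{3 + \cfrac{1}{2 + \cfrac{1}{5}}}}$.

8/1, 65/8, 203/25, 471/58, 2558/315

Using the convergent recurrence p_i = a_i*p_{i-1} + p_{i-2}, q_i = a_i*q_{i-1} + q_{i-2} with p_{-2}=0, p_{-1}=1, q_{-2}=1, q_{-1}=0:
  i=0: a_0=8, p_0 = 8*1 + 0 = 8, q_0 = 8*0 + 1 = 1.
  i=1: a_1=8, p_1 = 8*8 + 1 = 65, q_1 = 8*1 + 0 = 8.
  i=2: a_2=3, p_2 = 3*65 + 8 = 203, q_2 = 3*8 + 1 = 25.
  i=3: a_3=2, p_3 = 2*203 + 65 = 471, q_3 = 2*25 + 8 = 58.
  i=4: a_4=5, p_4 = 5*471 + 203 = 2558, q_4 = 5*58 + 25 = 315.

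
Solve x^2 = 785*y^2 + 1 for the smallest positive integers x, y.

First expand sqrt(785) as a continued fraction. With x_i = (sqrt(785) + m_i)/d_i and (m_0, d_0) = (0, 1): a_0 = floor(sqrt(785)) = 28, since 28^2 = 784 <= 785 < 841 = 29^2.
Iterate m_{i+1} = d_i*a_i - m_i, d_{i+1} = (785 - m_{i+1}^2)/d_i, a_{i+1} = floor((a_0 + m_{i+1})/d_{i+1}):
  m_1 = 1*28 - 0 = 28, d_1 = (785 - 28^2)/1 = 1/1 = 1, a_1 = floor((28 + 28)/1) = 56.
  m_2 = 1*56 - 28 = 28, d_2 = (785 - 28^2)/1 = 1/1 = 1: (m_2, d_2) = (m_1, d_1) = (28, 1), so from here the quotient a_1 repeats; the period length is 1.
So sqrt(785) = [28; (56)] with period length k = 1.
k is odd, so (p_{k-1}, q_{k-1}) only solves x^2 - 785y^2 = -1 and the fundamental solution of x^2 - 785y^2 = 1 is (p_{2k-1}, q_{2k-1}) = (p_1, q_1); compute convergents through index 1, running through the period twice.
Convergents (p_i = a_i*p_{i-1} + p_{i-2}, q_i = a_i*q_{i-1} + q_{i-2} with p_{-2}=0, p_{-1}=1, q_{-2}=1, q_{-1}=0):
  i=0: a_0=28, p_0 = 28*1 + 0 = 28, q_0 = 28*0 + 1 = 1.
  i=1: a_1=56, p_1 = 56*28 + 1 = 1569, q_1 = 56*1 + 0 = 56.
Indeed p_0^2 - 785*q_0^2 = 784 - 785 = -1, not +1.
Check: 1569^2 - 785*56^2 = 2461761 - 2461760 = 1, so (x, y) = (1569, 56) solves the equation, and by the theorem it is the least positive solution.

(x, y) = (1569, 56)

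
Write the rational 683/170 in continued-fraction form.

[4; 56, 1, 2]

Run the Euclidean algorithm on 683 and 170; the successive quotients are the partial quotients a_0, a_1, ... (each step inverts the fractional part left over by the previous one):
  683 = 4*170 + 3, so a_0 = 4.
  170 = 56*3 + 2, so a_1 = 56.
  3 = 1*2 + 1, so a_2 = 1.
  2 = 2*1 + 0, so a_3 = 2.
The remainder reaches 0 after 4 divisions, so the expansion has 4 partial quotients, read off in order.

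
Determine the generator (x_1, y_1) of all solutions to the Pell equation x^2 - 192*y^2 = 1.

First expand sqrt(192) as a continued fraction. With x_i = (sqrt(192) + m_i)/d_i and (m_0, d_0) = (0, 1): a_0 = floor(sqrt(192)) = 13, since 13^2 = 169 <= 192 < 196 = 14^2.
Iterate m_{i+1} = d_i*a_i - m_i, d_{i+1} = (192 - m_{i+1}^2)/d_i, a_{i+1} = floor((a_0 + m_{i+1})/d_{i+1}):
  m_1 = 1*13 - 0 = 13, d_1 = (192 - 13^2)/1 = 23/1 = 23, a_1 = floor((13 + 13)/23) = 1.
  m_2 = 23*1 - 13 = 10, d_2 = (192 - 10^2)/23 = 92/23 = 4, a_2 = floor((13 + 10)/4) = 5.
  m_3 = 4*5 - 10 = 10, d_3 = (192 - 10^2)/4 = 92/4 = 23, a_3 = floor((13 + 10)/23) = 1.
  m_4 = 23*1 - 10 = 13, d_4 = (192 - 13^2)/23 = 23/23 = 1, a_4 = floor((13 + 13)/1) = 26.
  m_5 = 1*26 - 13 = 13, d_5 = (192 - 13^2)/1 = 23/1 = 23: (m_5, d_5) = (m_1, d_1) = (13, 23), so from here the quotients repeat a_1, ..., a_4; the period length is 4.
So sqrt(192) = [13; (1, 5, 1, 26)] with period length k = 4.
k is even, so the fundamental solution of x^2 - 192y^2 = 1 is (p_{k-1}, q_{k-1}) = (p_3, q_3); compute convergents through index 3.
Convergents (p_i = a_i*p_{i-1} + p_{i-2}, q_i = a_i*q_{i-1} + q_{i-2} with p_{-2}=0, p_{-1}=1, q_{-2}=1, q_{-1}=0):
  i=0: a_0=13, p_0 = 13*1 + 0 = 13, q_0 = 13*0 + 1 = 1.
  i=1: a_1=1, p_1 = 1*13 + 1 = 14, q_1 = 1*1 + 0 = 1.
  i=2: a_2=5, p_2 = 5*14 + 13 = 83, q_2 = 5*1 + 1 = 6.
  i=3: a_3=1, p_3 = 1*83 + 14 = 97, q_3 = 1*6 + 1 = 7.
Check: 97^2 - 192*7^2 = 9409 - 9408 = 1, so (x, y) = (97, 7) solves the equation, and by the theorem it is the least positive solution.

(x, y) = (97, 7)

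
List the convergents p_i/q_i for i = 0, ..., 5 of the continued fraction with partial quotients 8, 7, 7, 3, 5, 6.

8/1, 57/7, 407/50, 1278/157, 6797/835, 42060/5167

Using the convergent recurrence p_i = a_i*p_{i-1} + p_{i-2}, q_i = a_i*q_{i-1} + q_{i-2} with p_{-2}=0, p_{-1}=1, q_{-2}=1, q_{-1}=0:
  i=0: a_0=8, p_0 = 8*1 + 0 = 8, q_0 = 8*0 + 1 = 1.
  i=1: a_1=7, p_1 = 7*8 + 1 = 57, q_1 = 7*1 + 0 = 7.
  i=2: a_2=7, p_2 = 7*57 + 8 = 407, q_2 = 7*7 + 1 = 50.
  i=3: a_3=3, p_3 = 3*407 + 57 = 1278, q_3 = 3*50 + 7 = 157.
  i=4: a_4=5, p_4 = 5*1278 + 407 = 6797, q_4 = 5*157 + 50 = 835.
  i=5: a_5=6, p_5 = 6*6797 + 1278 = 42060, q_5 = 6*835 + 157 = 5167.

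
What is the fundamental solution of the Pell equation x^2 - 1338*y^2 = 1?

(x, y) = (17308813, 473194)

First expand sqrt(1338) as a continued fraction. With x_i = (sqrt(1338) + m_i)/d_i and (m_0, d_0) = (0, 1): a_0 = floor(sqrt(1338)) = 36, since 36^2 = 1296 <= 1338 < 1369 = 37^2.
Iterate m_{i+1} = d_i*a_i - m_i, d_{i+1} = (1338 - m_{i+1}^2)/d_i, a_{i+1} = floor((a_0 + m_{i+1})/d_{i+1}):
  m_1 = 1*36 - 0 = 36, d_1 = (1338 - 36^2)/1 = 42/1 = 42, a_1 = floor((36 + 36)/42) = 1.
  m_2 = 42*1 - 36 = 6, d_2 = (1338 - 6^2)/42 = 1302/42 = 31, a_2 = floor((36 + 6)/31) = 1.
  m_3 = 31*1 - 6 = 25, d_3 = (1338 - 25^2)/31 = 713/31 = 23, a_3 = floor((36 + 25)/23) = 2.
  m_4 = 23*2 - 25 = 21, d_4 = (1338 - 21^2)/23 = 897/23 = 39, a_4 = floor((36 + 21)/39) = 1.
  m_5 = 39*1 - 21 = 18, d_5 = (1338 - 18^2)/39 = 1014/39 = 26, a_5 = floor((36 + 18)/26) = 2.
  m_6 = 26*2 - 18 = 34, d_6 = (1338 - 34^2)/26 = 182/26 = 7, a_6 = floor((36 + 34)/7) = 10.
  m_7 = 7*10 - 34 = 36, d_7 = (1338 - 36^2)/7 = 42/7 = 6, a_7 = floor((36 + 36)/6) = 12.
  m_8 = 6*12 - 36 = 36, d_8 = (1338 - 36^2)/6 = 42/6 = 7, a_8 = floor((36 + 36)/7) = 10.
  m_9 = 7*10 - 36 = 34, d_9 = (1338 - 34^2)/7 = 182/7 = 26, a_9 = floor((36 + 34)/26) = 2.
  m_10 = 26*2 - 34 = 18, d_10 = (1338 - 18^2)/26 = 1014/26 = 39, a_10 = floor((36 + 18)/39) = 1.
  m_11 = 39*1 - 18 = 21, d_11 = (1338 - 21^2)/39 = 897/39 = 23, a_11 = floor((36 + 21)/23) = 2.
  m_12 = 23*2 - 21 = 25, d_12 = (1338 - 25^2)/23 = 713/23 = 31, a_12 = floor((36 + 25)/31) = 1.
  m_13 = 31*1 - 25 = 6, d_13 = (1338 - 6^2)/31 = 1302/31 = 42, a_13 = floor((36 + 6)/42) = 1.
  m_14 = 42*1 - 6 = 36, d_14 = (1338 - 36^2)/42 = 42/42 = 1, a_14 = floor((36 + 36)/1) = 72.
  m_15 = 1*72 - 36 = 36, d_15 = (1338 - 36^2)/1 = 42/1 = 42: (m_15, d_15) = (m_1, d_1) = (36, 42), so from here the quotients repeat a_1, ..., a_14; the period length is 14.
So sqrt(1338) = [36; (1, 1, 2, 1, 2, 10, 12, 10, 2, 1, 2, 1, 1, 72)] with period length k = 14.
k is even, so the fundamental solution of x^2 - 1338y^2 = 1 is (p_{k-1}, q_{k-1}) = (p_13, q_13); compute convergents through index 13.
Convergents (p_i = a_i*p_{i-1} + p_{i-2}, q_i = a_i*q_{i-1} + q_{i-2} with p_{-2}=0, p_{-1}=1, q_{-2}=1, q_{-1}=0):
  i=0: a_0=36, p_0 = 36*1 + 0 = 36, q_0 = 36*0 + 1 = 1.
  i=1: a_1=1, p_1 = 1*36 + 1 = 37, q_1 = 1*1 + 0 = 1.
  i=2: a_2=1, p_2 = 1*37 + 36 = 73, q_2 = 1*1 + 1 = 2.
  i=3: a_3=2, p_3 = 2*73 + 37 = 183, q_3 = 2*2 + 1 = 5.
  i=4: a_4=1, p_4 = 1*183 + 73 = 256, q_4 = 1*5 + 2 = 7.
  i=5: a_5=2, p_5 = 2*256 + 183 = 695, q_5 = 2*7 + 5 = 19.
  i=6: a_6=10, p_6 = 10*695 + 256 = 7206, q_6 = 10*19 + 7 = 197.
  i=7: a_7=12, p_7 = 12*7206 + 695 = 87167, q_7 = 12*197 + 19 = 2383.
  i=8: a_8=10, p_8 = 10*87167 + 7206 = 878876, q_8 = 10*2383 + 197 = 24027.
  i=9: a_9=2, p_9 = 2*878876 + 87167 = 1844919, q_9 = 2*24027 + 2383 = 50437.
  i=10: a_10=1, p_10 = 1*1844919 + 878876 = 2723795, q_10 = 1*50437 + 24027 = 74464.
  i=11: a_11=2, p_11 = 2*2723795 + 1844919 = 7292509, q_11 = 2*74464 + 50437 = 199365.
  i=12: a_12=1, p_12 = 1*7292509 + 2723795 = 10016304, q_12 = 1*199365 + 74464 = 273829.
  i=13: a_13=1, p_13 = 1*10016304 + 7292509 = 17308813, q_13 = 1*273829 + 199365 = 473194.
Check: 17308813^2 - 1338*473194^2 = 299595007468969 - 299595007468968 = 1, so (x, y) = (17308813, 473194) solves the equation, and by the theorem it is the least positive solution.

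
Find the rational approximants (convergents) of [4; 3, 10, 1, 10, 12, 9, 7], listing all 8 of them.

4/1, 13/3, 134/31, 147/34, 1604/371, 19395/4486, 176159/40745, 1252508/289701

Using the convergent recurrence p_i = a_i*p_{i-1} + p_{i-2}, q_i = a_i*q_{i-1} + q_{i-2} with p_{-2}=0, p_{-1}=1, q_{-2}=1, q_{-1}=0:
  i=0: a_0=4, p_0 = 4*1 + 0 = 4, q_0 = 4*0 + 1 = 1.
  i=1: a_1=3, p_1 = 3*4 + 1 = 13, q_1 = 3*1 + 0 = 3.
  i=2: a_2=10, p_2 = 10*13 + 4 = 134, q_2 = 10*3 + 1 = 31.
  i=3: a_3=1, p_3 = 1*134 + 13 = 147, q_3 = 1*31 + 3 = 34.
  i=4: a_4=10, p_4 = 10*147 + 134 = 1604, q_4 = 10*34 + 31 = 371.
  i=5: a_5=12, p_5 = 12*1604 + 147 = 19395, q_5 = 12*371 + 34 = 4486.
  i=6: a_6=9, p_6 = 9*19395 + 1604 = 176159, q_6 = 9*4486 + 371 = 40745.
  i=7: a_7=7, p_7 = 7*176159 + 19395 = 1252508, q_7 = 7*40745 + 4486 = 289701.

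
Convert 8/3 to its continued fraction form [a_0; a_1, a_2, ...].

[2; 1, 2]

Run the Euclidean algorithm on 8 and 3; the successive quotients are the partial quotients a_0, a_1, ... (each step inverts the fractional part left over by the previous one):
  8 = 2*3 + 2, so a_0 = 2.
  3 = 1*2 + 1, so a_1 = 1.
  2 = 2*1 + 0, so a_2 = 2.
The remainder reaches 0 after 3 divisions, so the expansion has 3 partial quotients, read off in order.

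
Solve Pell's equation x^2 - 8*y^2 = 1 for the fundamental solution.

First expand sqrt(8) as a continued fraction. With x_i = (sqrt(8) + m_i)/d_i and (m_0, d_0) = (0, 1): a_0 = floor(sqrt(8)) = 2, since 2^2 = 4 <= 8 < 9 = 3^2.
Iterate m_{i+1} = d_i*a_i - m_i, d_{i+1} = (8 - m_{i+1}^2)/d_i, a_{i+1} = floor((a_0 + m_{i+1})/d_{i+1}):
  m_1 = 1*2 - 0 = 2, d_1 = (8 - 2^2)/1 = 4/1 = 4, a_1 = floor((2 + 2)/4) = 1.
  m_2 = 4*1 - 2 = 2, d_2 = (8 - 2^2)/4 = 4/4 = 1, a_2 = floor((2 + 2)/1) = 4.
  m_3 = 1*4 - 2 = 2, d_3 = (8 - 2^2)/1 = 4/1 = 4: (m_3, d_3) = (m_1, d_1) = (2, 4), so from here the quotients repeat a_1, a_2; the period length is 2.
So sqrt(8) = [2; (1, 4)] with period length k = 2.
k is even, so the fundamental solution of x^2 - 8y^2 = 1 is (p_{k-1}, q_{k-1}) = (p_1, q_1); compute convergents through index 1.
Convergents (p_i = a_i*p_{i-1} + p_{i-2}, q_i = a_i*q_{i-1} + q_{i-2} with p_{-2}=0, p_{-1}=1, q_{-2}=1, q_{-1}=0):
  i=0: a_0=2, p_0 = 2*1 + 0 = 2, q_0 = 2*0 + 1 = 1.
  i=1: a_1=1, p_1 = 1*2 + 1 = 3, q_1 = 1*1 + 0 = 1.
Check: 3^2 - 8*1^2 = 9 - 8 = 1, so (x, y) = (3, 1) solves the equation, and by the theorem it is the least positive solution.

(x, y) = (3, 1)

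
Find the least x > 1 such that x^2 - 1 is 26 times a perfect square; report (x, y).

First expand sqrt(26) as a continued fraction. With x_i = (sqrt(26) + m_i)/d_i and (m_0, d_0) = (0, 1): a_0 = floor(sqrt(26)) = 5, since 5^2 = 25 <= 26 < 36 = 6^2.
Iterate m_{i+1} = d_i*a_i - m_i, d_{i+1} = (26 - m_{i+1}^2)/d_i, a_{i+1} = floor((a_0 + m_{i+1})/d_{i+1}):
  m_1 = 1*5 - 0 = 5, d_1 = (26 - 5^2)/1 = 1/1 = 1, a_1 = floor((5 + 5)/1) = 10.
  m_2 = 1*10 - 5 = 5, d_2 = (26 - 5^2)/1 = 1/1 = 1: (m_2, d_2) = (m_1, d_1) = (5, 1), so from here the quotient a_1 repeats; the period length is 1.
So sqrt(26) = [5; (10)] with period length k = 1.
k is odd, so (p_{k-1}, q_{k-1}) only solves x^2 - 26y^2 = -1 and the fundamental solution of x^2 - 26y^2 = 1 is (p_{2k-1}, q_{2k-1}) = (p_1, q_1); compute convergents through index 1, running through the period twice.
Convergents (p_i = a_i*p_{i-1} + p_{i-2}, q_i = a_i*q_{i-1} + q_{i-2} with p_{-2}=0, p_{-1}=1, q_{-2}=1, q_{-1}=0):
  i=0: a_0=5, p_0 = 5*1 + 0 = 5, q_0 = 5*0 + 1 = 1.
  i=1: a_1=10, p_1 = 10*5 + 1 = 51, q_1 = 10*1 + 0 = 10.
Indeed p_0^2 - 26*q_0^2 = 25 - 26 = -1, not +1.
Check: 51^2 - 26*10^2 = 2601 - 2600 = 1, so (x, y) = (51, 10) solves the equation, and by the theorem it is the least positive solution.

(x, y) = (51, 10)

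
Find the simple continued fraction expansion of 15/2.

[7; 2]

Run the Euclidean algorithm on 15 and 2; the successive quotients are the partial quotients a_0, a_1, ... (each step inverts the fractional part left over by the previous one):
  15 = 7*2 + 1, so a_0 = 7.
  2 = 2*1 + 0, so a_1 = 2.
The remainder reaches 0 after 2 divisions, so the expansion has 2 partial quotients, read off in order.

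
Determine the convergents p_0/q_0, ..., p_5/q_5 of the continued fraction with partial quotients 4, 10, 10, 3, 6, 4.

Using the convergent recurrence p_i = a_i*p_{i-1} + p_{i-2}, q_i = a_i*q_{i-1} + q_{i-2} with p_{-2}=0, p_{-1}=1, q_{-2}=1, q_{-1}=0:
  i=0: a_0=4, p_0 = 4*1 + 0 = 4, q_0 = 4*0 + 1 = 1.
  i=1: a_1=10, p_1 = 10*4 + 1 = 41, q_1 = 10*1 + 0 = 10.
  i=2: a_2=10, p_2 = 10*41 + 4 = 414, q_2 = 10*10 + 1 = 101.
  i=3: a_3=3, p_3 = 3*414 + 41 = 1283, q_3 = 3*101 + 10 = 313.
  i=4: a_4=6, p_4 = 6*1283 + 414 = 8112, q_4 = 6*313 + 101 = 1979.
  i=5: a_5=4, p_5 = 4*8112 + 1283 = 33731, q_5 = 4*1979 + 313 = 8229.

4/1, 41/10, 414/101, 1283/313, 8112/1979, 33731/8229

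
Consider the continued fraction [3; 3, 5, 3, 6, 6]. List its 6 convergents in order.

Using the convergent recurrence p_i = a_i*p_{i-1} + p_{i-2}, q_i = a_i*q_{i-1} + q_{i-2} with p_{-2}=0, p_{-1}=1, q_{-2}=1, q_{-1}=0:
  i=0: a_0=3, p_0 = 3*1 + 0 = 3, q_0 = 3*0 + 1 = 1.
  i=1: a_1=3, p_1 = 3*3 + 1 = 10, q_1 = 3*1 + 0 = 3.
  i=2: a_2=5, p_2 = 5*10 + 3 = 53, q_2 = 5*3 + 1 = 16.
  i=3: a_3=3, p_3 = 3*53 + 10 = 169, q_3 = 3*16 + 3 = 51.
  i=4: a_4=6, p_4 = 6*169 + 53 = 1067, q_4 = 6*51 + 16 = 322.
  i=5: a_5=6, p_5 = 6*1067 + 169 = 6571, q_5 = 6*322 + 51 = 1983.

3/1, 10/3, 53/16, 169/51, 1067/322, 6571/1983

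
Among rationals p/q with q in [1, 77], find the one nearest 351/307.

8/7

Expand x = 351/307 as a continued fraction with the Euclidean algorithm:
  351 = 1*307 + 44, so a_0 = 1.
  307 = 6*44 + 43, so a_1 = 6.
  44 = 1*43 + 1, so a_2 = 1.
  43 = 43*1 + 0, so a_3 = 43.
so x = [1; 6, 1, 43].
Convergents (p_i = a_i*p_{i-1} + p_{i-2}, q_i = a_i*q_{i-1} + q_{i-2} with p_{-2}=0, p_{-1}=1, q_{-2}=1, q_{-1}=0), until the denominator exceeds 77:
  i=0: a_0=1, p_0 = 1*1 + 0 = 1, q_0 = 1*0 + 1 = 1.
  i=1: a_1=6, p_1 = 6*1 + 1 = 7, q_1 = 6*1 + 0 = 6.
  i=2: a_2=1, p_2 = 1*7 + 1 = 8, q_2 = 1*6 + 1 = 7.
  i=3: a_3=43, p_3 = 43*8 + 7 = 351, q_3 = 43*7 + 6 = 307.
q_3 = 307 > 77, so the last convergent with denominator <= 77 is p_2/q_2 = 8/7.
The closest fraction with denominator <= 77 is either p_2/q_2 or the intermediate fraction (k*p_2 + p_1)/(k*q_2 + q_1) with the largest k >= 1 whose denominator stays <= 77; these approach x as k grows, and every other convergent or intermediate fraction in range is farther away.
Largest k: floor((77 - q_1)/q_2) = floor((77 - 6)/7) = 10.
That gives (10*8 + 7)/(10*7 + 6) = 87/76.
Compare the errors: |x - 8/7| = |351*7 - 8*307|/(307*7) = 1/2149, and |x - 87/76| = |351*76 - 87*307|/(307*76) = 33/23332.
Cross-multiplying, 1*23332 = 23332 < 70917 = 33*2149, so 1/2149 is smaller: the convergent 8/7 is closer to x than 87/76.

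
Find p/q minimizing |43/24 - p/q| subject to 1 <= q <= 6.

9/5

Expand x = 43/24 as a continued fraction with the Euclidean algorithm:
  43 = 1*24 + 19, so a_0 = 1.
  24 = 1*19 + 5, so a_1 = 1.
  19 = 3*5 + 4, so a_2 = 3.
  5 = 1*4 + 1, so a_3 = 1.
  4 = 4*1 + 0, so a_4 = 4.
so x = [1; 1, 3, 1, 4].
Convergents (p_i = a_i*p_{i-1} + p_{i-2}, q_i = a_i*q_{i-1} + q_{i-2} with p_{-2}=0, p_{-1}=1, q_{-2}=1, q_{-1}=0), until the denominator exceeds 6:
  i=0: a_0=1, p_0 = 1*1 + 0 = 1, q_0 = 1*0 + 1 = 1.
  i=1: a_1=1, p_1 = 1*1 + 1 = 2, q_1 = 1*1 + 0 = 1.
  i=2: a_2=3, p_2 = 3*2 + 1 = 7, q_2 = 3*1 + 1 = 4.
  i=3: a_3=1, p_3 = 1*7 + 2 = 9, q_3 = 1*4 + 1 = 5.
  i=4: a_4=4, p_4 = 4*9 + 7 = 43, q_4 = 4*5 + 4 = 24.
q_4 = 24 > 6, so the last convergent with denominator <= 6 is p_3/q_3 = 9/5.
The closest fraction with denominator <= 6 is either p_3/q_3 or the intermediate fraction (k*p_3 + p_2)/(k*q_3 + q_2) with the largest k >= 1 whose denominator stays <= 6; these approach x as k grows, and every other convergent or intermediate fraction in range is farther away.
Largest k: floor((6 - q_2)/q_3) = floor((6 - 4)/5) = 0.
Since k = 0, no intermediate fraction beyond p_3/q_3 has denominator <= 6, so the convergent 9/5 is the closest (its error is |43*5 - 9*24|/(24*5) = 1/120).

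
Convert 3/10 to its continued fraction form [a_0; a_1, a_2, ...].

[0; 3, 3]

Run the Euclidean algorithm on 3 and 10; the successive quotients are the partial quotients a_0, a_1, ... (each step inverts the fractional part left over by the previous one):
  3 = 0*10 + 3, so a_0 = 0.
  10 = 3*3 + 1, so a_1 = 3.
  3 = 3*1 + 0, so a_2 = 3.
The remainder reaches 0 after 3 divisions, so the expansion has 3 partial quotients, read off in order.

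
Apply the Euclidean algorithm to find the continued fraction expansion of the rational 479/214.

Run the Euclidean algorithm on 479 and 214; the successive quotients are the partial quotients a_0, a_1, ... (each step inverts the fractional part left over by the previous one):
  479 = 2*214 + 51, so a_0 = 2.
  214 = 4*51 + 10, so a_1 = 4.
  51 = 5*10 + 1, so a_2 = 5.
  10 = 10*1 + 0, so a_3 = 10.
The remainder reaches 0 after 4 divisions, so the expansion has 4 partial quotients, read off in order.

[2; 4, 5, 10]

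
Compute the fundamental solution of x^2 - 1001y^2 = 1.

(x, y) = (1060905, 33532)

First expand sqrt(1001) as a continued fraction. With x_i = (sqrt(1001) + m_i)/d_i and (m_0, d_0) = (0, 1): a_0 = floor(sqrt(1001)) = 31, since 31^2 = 961 <= 1001 < 1024 = 32^2.
Iterate m_{i+1} = d_i*a_i - m_i, d_{i+1} = (1001 - m_{i+1}^2)/d_i, a_{i+1} = floor((a_0 + m_{i+1})/d_{i+1}):
  m_1 = 1*31 - 0 = 31, d_1 = (1001 - 31^2)/1 = 40/1 = 40, a_1 = floor((31 + 31)/40) = 1.
  m_2 = 40*1 - 31 = 9, d_2 = (1001 - 9^2)/40 = 920/40 = 23, a_2 = floor((31 + 9)/23) = 1.
  m_3 = 23*1 - 9 = 14, d_3 = (1001 - 14^2)/23 = 805/23 = 35, a_3 = floor((31 + 14)/35) = 1.
  m_4 = 35*1 - 14 = 21, d_4 = (1001 - 21^2)/35 = 560/35 = 16, a_4 = floor((31 + 21)/16) = 3.
  m_5 = 16*3 - 21 = 27, d_5 = (1001 - 27^2)/16 = 272/16 = 17, a_5 = floor((31 + 27)/17) = 3.
  m_6 = 17*3 - 27 = 24, d_6 = (1001 - 24^2)/17 = 425/17 = 25, a_6 = floor((31 + 24)/25) = 2.
  m_7 = 25*2 - 24 = 26, d_7 = (1001 - 26^2)/25 = 325/25 = 13, a_7 = floor((31 + 26)/13) = 4.
  m_8 = 13*4 - 26 = 26, d_8 = (1001 - 26^2)/13 = 325/13 = 25, a_8 = floor((31 + 26)/25) = 2.
  m_9 = 25*2 - 26 = 24, d_9 = (1001 - 24^2)/25 = 425/25 = 17, a_9 = floor((31 + 24)/17) = 3.
  m_10 = 17*3 - 24 = 27, d_10 = (1001 - 27^2)/17 = 272/17 = 16, a_10 = floor((31 + 27)/16) = 3.
  m_11 = 16*3 - 27 = 21, d_11 = (1001 - 21^2)/16 = 560/16 = 35, a_11 = floor((31 + 21)/35) = 1.
  m_12 = 35*1 - 21 = 14, d_12 = (1001 - 14^2)/35 = 805/35 = 23, a_12 = floor((31 + 14)/23) = 1.
  m_13 = 23*1 - 14 = 9, d_13 = (1001 - 9^2)/23 = 920/23 = 40, a_13 = floor((31 + 9)/40) = 1.
  m_14 = 40*1 - 9 = 31, d_14 = (1001 - 31^2)/40 = 40/40 = 1, a_14 = floor((31 + 31)/1) = 62.
  m_15 = 1*62 - 31 = 31, d_15 = (1001 - 31^2)/1 = 40/1 = 40: (m_15, d_15) = (m_1, d_1) = (31, 40), so from here the quotients repeat a_1, ..., a_14; the period length is 14.
So sqrt(1001) = [31; (1, 1, 1, 3, 3, 2, 4, 2, 3, 3, 1, 1, 1, 62)] with period length k = 14.
k is even, so the fundamental solution of x^2 - 1001y^2 = 1 is (p_{k-1}, q_{k-1}) = (p_13, q_13); compute convergents through index 13.
Convergents (p_i = a_i*p_{i-1} + p_{i-2}, q_i = a_i*q_{i-1} + q_{i-2} with p_{-2}=0, p_{-1}=1, q_{-2}=1, q_{-1}=0):
  i=0: a_0=31, p_0 = 31*1 + 0 = 31, q_0 = 31*0 + 1 = 1.
  i=1: a_1=1, p_1 = 1*31 + 1 = 32, q_1 = 1*1 + 0 = 1.
  i=2: a_2=1, p_2 = 1*32 + 31 = 63, q_2 = 1*1 + 1 = 2.
  i=3: a_3=1, p_3 = 1*63 + 32 = 95, q_3 = 1*2 + 1 = 3.
  i=4: a_4=3, p_4 = 3*95 + 63 = 348, q_4 = 3*3 + 2 = 11.
  i=5: a_5=3, p_5 = 3*348 + 95 = 1139, q_5 = 3*11 + 3 = 36.
  i=6: a_6=2, p_6 = 2*1139 + 348 = 2626, q_6 = 2*36 + 11 = 83.
  i=7: a_7=4, p_7 = 4*2626 + 1139 = 11643, q_7 = 4*83 + 36 = 368.
  i=8: a_8=2, p_8 = 2*11643 + 2626 = 25912, q_8 = 2*368 + 83 = 819.
  i=9: a_9=3, p_9 = 3*25912 + 11643 = 89379, q_9 = 3*819 + 368 = 2825.
  i=10: a_10=3, p_10 = 3*89379 + 25912 = 294049, q_10 = 3*2825 + 819 = 9294.
  i=11: a_11=1, p_11 = 1*294049 + 89379 = 383428, q_11 = 1*9294 + 2825 = 12119.
  i=12: a_12=1, p_12 = 1*383428 + 294049 = 677477, q_12 = 1*12119 + 9294 = 21413.
  i=13: a_13=1, p_13 = 1*677477 + 383428 = 1060905, q_13 = 1*21413 + 12119 = 33532.
Check: 1060905^2 - 1001*33532^2 = 1125519419025 - 1125519419024 = 1, so (x, y) = (1060905, 33532) solves the equation, and by the theorem it is the least positive solution.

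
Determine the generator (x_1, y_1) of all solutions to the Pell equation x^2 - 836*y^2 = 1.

First expand sqrt(836) as a continued fraction. With x_i = (sqrt(836) + m_i)/d_i and (m_0, d_0) = (0, 1): a_0 = floor(sqrt(836)) = 28, since 28^2 = 784 <= 836 < 841 = 29^2.
Iterate m_{i+1} = d_i*a_i - m_i, d_{i+1} = (836 - m_{i+1}^2)/d_i, a_{i+1} = floor((a_0 + m_{i+1})/d_{i+1}):
  m_1 = 1*28 - 0 = 28, d_1 = (836 - 28^2)/1 = 52/1 = 52, a_1 = floor((28 + 28)/52) = 1.
  m_2 = 52*1 - 28 = 24, d_2 = (836 - 24^2)/52 = 260/52 = 5, a_2 = floor((28 + 24)/5) = 10.
  m_3 = 5*10 - 24 = 26, d_3 = (836 - 26^2)/5 = 160/5 = 32, a_3 = floor((28 + 26)/32) = 1.
  m_4 = 32*1 - 26 = 6, d_4 = (836 - 6^2)/32 = 800/32 = 25, a_4 = floor((28 + 6)/25) = 1.
  m_5 = 25*1 - 6 = 19, d_5 = (836 - 19^2)/25 = 475/25 = 19, a_5 = floor((28 + 19)/19) = 2.
  m_6 = 19*2 - 19 = 19, d_6 = (836 - 19^2)/19 = 475/19 = 25, a_6 = floor((28 + 19)/25) = 1.
  m_7 = 25*1 - 19 = 6, d_7 = (836 - 6^2)/25 = 800/25 = 32, a_7 = floor((28 + 6)/32) = 1.
  m_8 = 32*1 - 6 = 26, d_8 = (836 - 26^2)/32 = 160/32 = 5, a_8 = floor((28 + 26)/5) = 10.
  m_9 = 5*10 - 26 = 24, d_9 = (836 - 24^2)/5 = 260/5 = 52, a_9 = floor((28 + 24)/52) = 1.
  m_10 = 52*1 - 24 = 28, d_10 = (836 - 28^2)/52 = 52/52 = 1, a_10 = floor((28 + 28)/1) = 56.
  m_11 = 1*56 - 28 = 28, d_11 = (836 - 28^2)/1 = 52/1 = 52: (m_11, d_11) = (m_1, d_1) = (28, 52), so from here the quotients repeat a_1, ..., a_10; the period length is 10.
So sqrt(836) = [28; (1, 10, 1, 1, 2, 1, 1, 10, 1, 56)] with period length k = 10.
k is even, so the fundamental solution of x^2 - 836y^2 = 1 is (p_{k-1}, q_{k-1}) = (p_9, q_9); compute convergents through index 9.
Convergents (p_i = a_i*p_{i-1} + p_{i-2}, q_i = a_i*q_{i-1} + q_{i-2} with p_{-2}=0, p_{-1}=1, q_{-2}=1, q_{-1}=0):
  i=0: a_0=28, p_0 = 28*1 + 0 = 28, q_0 = 28*0 + 1 = 1.
  i=1: a_1=1, p_1 = 1*28 + 1 = 29, q_1 = 1*1 + 0 = 1.
  i=2: a_2=10, p_2 = 10*29 + 28 = 318, q_2 = 10*1 + 1 = 11.
  i=3: a_3=1, p_3 = 1*318 + 29 = 347, q_3 = 1*11 + 1 = 12.
  i=4: a_4=1, p_4 = 1*347 + 318 = 665, q_4 = 1*12 + 11 = 23.
  i=5: a_5=2, p_5 = 2*665 + 347 = 1677, q_5 = 2*23 + 12 = 58.
  i=6: a_6=1, p_6 = 1*1677 + 665 = 2342, q_6 = 1*58 + 23 = 81.
  i=7: a_7=1, p_7 = 1*2342 + 1677 = 4019, q_7 = 1*81 + 58 = 139.
  i=8: a_8=10, p_8 = 10*4019 + 2342 = 42532, q_8 = 10*139 + 81 = 1471.
  i=9: a_9=1, p_9 = 1*42532 + 4019 = 46551, q_9 = 1*1471 + 139 = 1610.
Check: 46551^2 - 836*1610^2 = 2166995601 - 2166995600 = 1, so (x, y) = (46551, 1610) solves the equation, and by the theorem it is the least positive solution.

(x, y) = (46551, 1610)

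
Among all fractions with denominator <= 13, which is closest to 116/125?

12/13

Expand x = 116/125 as a continued fraction with the Euclidean algorithm:
  116 = 0*125 + 116, so a_0 = 0.
  125 = 1*116 + 9, so a_1 = 1.
  116 = 12*9 + 8, so a_2 = 12.
  9 = 1*8 + 1, so a_3 = 1.
  8 = 8*1 + 0, so a_4 = 8.
so x = [0; 1, 12, 1, 8].
Convergents (p_i = a_i*p_{i-1} + p_{i-2}, q_i = a_i*q_{i-1} + q_{i-2} with p_{-2}=0, p_{-1}=1, q_{-2}=1, q_{-1}=0), until the denominator exceeds 13:
  i=0: a_0=0, p_0 = 0*1 + 0 = 0, q_0 = 0*0 + 1 = 1.
  i=1: a_1=1, p_1 = 1*0 + 1 = 1, q_1 = 1*1 + 0 = 1.
  i=2: a_2=12, p_2 = 12*1 + 0 = 12, q_2 = 12*1 + 1 = 13.
  i=3: a_3=1, p_3 = 1*12 + 1 = 13, q_3 = 1*13 + 1 = 14.
q_3 = 14 > 13, so the last convergent with denominator <= 13 is p_2/q_2 = 12/13.
The closest fraction with denominator <= 13 is either p_2/q_2 or the intermediate fraction (k*p_2 + p_1)/(k*q_2 + q_1) with the largest k >= 1 whose denominator stays <= 13; these approach x as k grows, and every other convergent or intermediate fraction in range is farther away.
Largest k: floor((13 - q_1)/q_2) = floor((13 - 1)/13) = 0.
Since k = 0, no intermediate fraction beyond p_2/q_2 has denominator <= 13, so the convergent 12/13 is the closest (its error is |116*13 - 12*125|/(125*13) = 8/1625).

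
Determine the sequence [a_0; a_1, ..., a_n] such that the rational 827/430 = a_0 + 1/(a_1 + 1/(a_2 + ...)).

[1; 1, 12, 33]

Run the Euclidean algorithm on 827 and 430; the successive quotients are the partial quotients a_0, a_1, ... (each step inverts the fractional part left over by the previous one):
  827 = 1*430 + 397, so a_0 = 1.
  430 = 1*397 + 33, so a_1 = 1.
  397 = 12*33 + 1, so a_2 = 12.
  33 = 33*1 + 0, so a_3 = 33.
The remainder reaches 0 after 4 divisions, so the expansion has 4 partial quotients, read off in order.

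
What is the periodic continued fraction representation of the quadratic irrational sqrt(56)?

[7; (2, 14)]

Write x_i = (sqrt(56) + m_i)/d_i with (m_0, d_0) = (0, 1). a_0 = floor(sqrt(56)) = 7, since 7^2 = 49 <= 56 < 64 = 8^2.
Iterate m_{i+1} = d_i*a_i - m_i, d_{i+1} = (56 - m_{i+1}^2)/d_i, a_{i+1} = floor((a_0 + m_{i+1})/d_{i+1}):
  m_1 = 1*7 - 0 = 7, d_1 = (56 - 7^2)/1 = 7/1 = 7, a_1 = floor((7 + 7)/7) = 2.
  m_2 = 7*2 - 7 = 7, d_2 = (56 - 7^2)/7 = 7/7 = 1, a_2 = floor((7 + 7)/1) = 14.
  m_3 = 1*14 - 7 = 7, d_3 = (56 - 7^2)/1 = 7/1 = 7: (m_3, d_3) = (m_1, d_1) = (7, 7), so from here the quotients repeat a_1, a_2; the period length is 2.
Hence the expansion of sqrt(56) is a_0 = 7 followed by the repeating block 2, 14 (period 2).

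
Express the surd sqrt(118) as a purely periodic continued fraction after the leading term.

[10; (1, 6, 3, 2, 10, 2, 3, 6, 1, 20)]

Write x_i = (sqrt(118) + m_i)/d_i with (m_0, d_0) = (0, 1). a_0 = floor(sqrt(118)) = 10, since 10^2 = 100 <= 118 < 121 = 11^2.
Iterate m_{i+1} = d_i*a_i - m_i, d_{i+1} = (118 - m_{i+1}^2)/d_i, a_{i+1} = floor((a_0 + m_{i+1})/d_{i+1}):
  m_1 = 1*10 - 0 = 10, d_1 = (118 - 10^2)/1 = 18/1 = 18, a_1 = floor((10 + 10)/18) = 1.
  m_2 = 18*1 - 10 = 8, d_2 = (118 - 8^2)/18 = 54/18 = 3, a_2 = floor((10 + 8)/3) = 6.
  m_3 = 3*6 - 8 = 10, d_3 = (118 - 10^2)/3 = 18/3 = 6, a_3 = floor((10 + 10)/6) = 3.
  m_4 = 6*3 - 10 = 8, d_4 = (118 - 8^2)/6 = 54/6 = 9, a_4 = floor((10 + 8)/9) = 2.
  m_5 = 9*2 - 8 = 10, d_5 = (118 - 10^2)/9 = 18/9 = 2, a_5 = floor((10 + 10)/2) = 10.
  m_6 = 2*10 - 10 = 10, d_6 = (118 - 10^2)/2 = 18/2 = 9, a_6 = floor((10 + 10)/9) = 2.
  m_7 = 9*2 - 10 = 8, d_7 = (118 - 8^2)/9 = 54/9 = 6, a_7 = floor((10 + 8)/6) = 3.
  m_8 = 6*3 - 8 = 10, d_8 = (118 - 10^2)/6 = 18/6 = 3, a_8 = floor((10 + 10)/3) = 6.
  m_9 = 3*6 - 10 = 8, d_9 = (118 - 8^2)/3 = 54/3 = 18, a_9 = floor((10 + 8)/18) = 1.
  m_10 = 18*1 - 8 = 10, d_10 = (118 - 10^2)/18 = 18/18 = 1, a_10 = floor((10 + 10)/1) = 20.
  m_11 = 1*20 - 10 = 10, d_11 = (118 - 10^2)/1 = 18/1 = 18: (m_11, d_11) = (m_1, d_1) = (10, 18), so from here the quotients repeat a_1, ..., a_10; the period length is 10.
Hence the expansion of sqrt(118) is a_0 = 10 followed by the repeating block 1, 6, 3, 2, 10, 2, 3, 6, 1, 20 (period 10).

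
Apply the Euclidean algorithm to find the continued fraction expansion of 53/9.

[5; 1, 8]

Run the Euclidean algorithm on 53 and 9; the successive quotients are the partial quotients a_0, a_1, ... (each step inverts the fractional part left over by the previous one):
  53 = 5*9 + 8, so a_0 = 5.
  9 = 1*8 + 1, so a_1 = 1.
  8 = 8*1 + 0, so a_2 = 8.
The remainder reaches 0 after 3 divisions, so the expansion has 3 partial quotients, read off in order.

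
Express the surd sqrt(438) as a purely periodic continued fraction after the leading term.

[20; (1, 12, 1, 40)]

Write x_i = (sqrt(438) + m_i)/d_i with (m_0, d_0) = (0, 1). a_0 = floor(sqrt(438)) = 20, since 20^2 = 400 <= 438 < 441 = 21^2.
Iterate m_{i+1} = d_i*a_i - m_i, d_{i+1} = (438 - m_{i+1}^2)/d_i, a_{i+1} = floor((a_0 + m_{i+1})/d_{i+1}):
  m_1 = 1*20 - 0 = 20, d_1 = (438 - 20^2)/1 = 38/1 = 38, a_1 = floor((20 + 20)/38) = 1.
  m_2 = 38*1 - 20 = 18, d_2 = (438 - 18^2)/38 = 114/38 = 3, a_2 = floor((20 + 18)/3) = 12.
  m_3 = 3*12 - 18 = 18, d_3 = (438 - 18^2)/3 = 114/3 = 38, a_3 = floor((20 + 18)/38) = 1.
  m_4 = 38*1 - 18 = 20, d_4 = (438 - 20^2)/38 = 38/38 = 1, a_4 = floor((20 + 20)/1) = 40.
  m_5 = 1*40 - 20 = 20, d_5 = (438 - 20^2)/1 = 38/1 = 38: (m_5, d_5) = (m_1, d_1) = (20, 38), so from here the quotients repeat a_1, ..., a_4; the period length is 4.
Hence the expansion of sqrt(438) is a_0 = 20 followed by the repeating block 1, 12, 1, 40 (period 4).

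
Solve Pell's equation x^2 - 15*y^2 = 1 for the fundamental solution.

(x, y) = (4, 1)

First expand sqrt(15) as a continued fraction. With x_i = (sqrt(15) + m_i)/d_i and (m_0, d_0) = (0, 1): a_0 = floor(sqrt(15)) = 3, since 3^2 = 9 <= 15 < 16 = 4^2.
Iterate m_{i+1} = d_i*a_i - m_i, d_{i+1} = (15 - m_{i+1}^2)/d_i, a_{i+1} = floor((a_0 + m_{i+1})/d_{i+1}):
  m_1 = 1*3 - 0 = 3, d_1 = (15 - 3^2)/1 = 6/1 = 6, a_1 = floor((3 + 3)/6) = 1.
  m_2 = 6*1 - 3 = 3, d_2 = (15 - 3^2)/6 = 6/6 = 1, a_2 = floor((3 + 3)/1) = 6.
  m_3 = 1*6 - 3 = 3, d_3 = (15 - 3^2)/1 = 6/1 = 6: (m_3, d_3) = (m_1, d_1) = (3, 6), so from here the quotients repeat a_1, a_2; the period length is 2.
So sqrt(15) = [3; (1, 6)] with period length k = 2.
k is even, so the fundamental solution of x^2 - 15y^2 = 1 is (p_{k-1}, q_{k-1}) = (p_1, q_1); compute convergents through index 1.
Convergents (p_i = a_i*p_{i-1} + p_{i-2}, q_i = a_i*q_{i-1} + q_{i-2} with p_{-2}=0, p_{-1}=1, q_{-2}=1, q_{-1}=0):
  i=0: a_0=3, p_0 = 3*1 + 0 = 3, q_0 = 3*0 + 1 = 1.
  i=1: a_1=1, p_1 = 1*3 + 1 = 4, q_1 = 1*1 + 0 = 1.
Check: 4^2 - 15*1^2 = 16 - 15 = 1, so (x, y) = (4, 1) solves the equation, and by the theorem it is the least positive solution.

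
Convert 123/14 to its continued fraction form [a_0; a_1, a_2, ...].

Run the Euclidean algorithm on 123 and 14; the successive quotients are the partial quotients a_0, a_1, ... (each step inverts the fractional part left over by the previous one):
  123 = 8*14 + 11, so a_0 = 8.
  14 = 1*11 + 3, so a_1 = 1.
  11 = 3*3 + 2, so a_2 = 3.
  3 = 1*2 + 1, so a_3 = 1.
  2 = 2*1 + 0, so a_4 = 2.
The remainder reaches 0 after 5 divisions, so the expansion has 5 partial quotients, read off in order.

[8; 1, 3, 1, 2]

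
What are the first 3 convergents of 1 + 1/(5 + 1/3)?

Using the convergent recurrence p_i = a_i*p_{i-1} + p_{i-2}, q_i = a_i*q_{i-1} + q_{i-2} with p_{-2}=0, p_{-1}=1, q_{-2}=1, q_{-1}=0:
  i=0: a_0=1, p_0 = 1*1 + 0 = 1, q_0 = 1*0 + 1 = 1.
  i=1: a_1=5, p_1 = 5*1 + 1 = 6, q_1 = 5*1 + 0 = 5.
  i=2: a_2=3, p_2 = 3*6 + 1 = 19, q_2 = 3*5 + 1 = 16.

1/1, 6/5, 19/16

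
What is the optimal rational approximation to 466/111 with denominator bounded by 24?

21/5

Expand x = 466/111 as a continued fraction with the Euclidean algorithm:
  466 = 4*111 + 22, so a_0 = 4.
  111 = 5*22 + 1, so a_1 = 5.
  22 = 22*1 + 0, so a_2 = 22.
so x = [4; 5, 22].
Convergents (p_i = a_i*p_{i-1} + p_{i-2}, q_i = a_i*q_{i-1} + q_{i-2} with p_{-2}=0, p_{-1}=1, q_{-2}=1, q_{-1}=0), until the denominator exceeds 24:
  i=0: a_0=4, p_0 = 4*1 + 0 = 4, q_0 = 4*0 + 1 = 1.
  i=1: a_1=5, p_1 = 5*4 + 1 = 21, q_1 = 5*1 + 0 = 5.
  i=2: a_2=22, p_2 = 22*21 + 4 = 466, q_2 = 22*5 + 1 = 111.
q_2 = 111 > 24, so the last convergent with denominator <= 24 is p_1/q_1 = 21/5.
The closest fraction with denominator <= 24 is either p_1/q_1 or the intermediate fraction (k*p_1 + p_0)/(k*q_1 + q_0) with the largest k >= 1 whose denominator stays <= 24; these approach x as k grows, and every other convergent or intermediate fraction in range is farther away.
Largest k: floor((24 - q_0)/q_1) = floor((24 - 1)/5) = 4.
That gives (4*21 + 4)/(4*5 + 1) = 88/21.
Compare the errors: |x - 21/5| = |466*5 - 21*111|/(111*5) = 1/555, and |x - 88/21| = |466*21 - 88*111|/(111*21) = 18/2331.
Cross-multiplying, 1*2331 = 2331 < 9990 = 18*555, so 1/555 is smaller: the convergent 21/5 is closer to x than 88/21.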